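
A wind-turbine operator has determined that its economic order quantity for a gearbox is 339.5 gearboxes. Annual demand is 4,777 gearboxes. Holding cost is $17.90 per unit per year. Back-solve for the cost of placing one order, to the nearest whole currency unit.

Invert the EOQ relation Q*² = 2DS/H.
From Q* = √(2DS/H): S = Q*²H / (2D) = 339.5² × 17.9 / (2 × 4,777) = 215.9471.

S ≈ $216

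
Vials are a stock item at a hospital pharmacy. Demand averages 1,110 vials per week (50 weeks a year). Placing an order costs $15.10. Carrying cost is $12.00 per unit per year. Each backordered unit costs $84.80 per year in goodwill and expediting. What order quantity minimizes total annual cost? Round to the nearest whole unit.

Annual demand D = 1,110 × 50 = 55,500.
With planned backorders, Q* = √(2DS/H) · √((H+B)/B).
√(2DS/H) = √(2 × 55,500 × 15.1 / 12) = 373.731.
√((H+B)/B) = √((12+84.8)/84.8) = 1.0684.
Q* ≈ 399.300.

Q* ≈ 399 vials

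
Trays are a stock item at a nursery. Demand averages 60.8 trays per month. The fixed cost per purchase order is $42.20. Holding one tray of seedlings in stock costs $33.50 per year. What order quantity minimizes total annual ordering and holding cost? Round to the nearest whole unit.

Annual demand D = 60.8 × 12 = 729.6.
EOQ = √(2DS / H) = √(2 × 729.6 × 42.2 / 33.5).
= √(61,578.24 / 33.5) = √1,838.1564 ≈ 42.874.

Q* ≈ 43 trays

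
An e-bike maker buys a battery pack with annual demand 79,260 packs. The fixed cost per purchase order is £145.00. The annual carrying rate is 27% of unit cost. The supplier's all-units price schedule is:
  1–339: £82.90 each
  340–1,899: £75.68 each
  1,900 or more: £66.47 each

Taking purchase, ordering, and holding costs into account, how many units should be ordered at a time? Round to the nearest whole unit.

Holding cost per unit per year at price C is H = 0.27·C.
Candidates are each tier's EOQ (if it falls in that tier) and each price-break quantity.
Tier 1 (£82.90): EOQ = 1013.4 exceeds tier's upper bound 339, so this tier is dominated.
EOQ at £75.68 = 1060.6 (feasible in tier 2): TC = 79,260×£75.68 + (79,260/1060.6)×145 + (1060.6/2)×0.27×£75.68 = £6,020,068.77.
EOQ at £66.47 = 1131.7 < 1900, so use break Q=1900: TC = 79,260×£66.47 + (79,260/1900.0)×145 + (1900.0/2)×0.27×£66.47 = £5,291,510.54.
Lowest total cost is £5,291,510.54 at Q = 1900.0.

Q* ≈ 1,900 packs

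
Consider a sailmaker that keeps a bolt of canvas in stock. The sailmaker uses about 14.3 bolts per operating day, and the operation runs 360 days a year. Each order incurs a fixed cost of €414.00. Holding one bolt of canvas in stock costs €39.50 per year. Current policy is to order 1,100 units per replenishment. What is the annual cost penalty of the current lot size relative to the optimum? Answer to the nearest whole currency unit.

Annual demand D = 14.3 × 360 = 5,148.
EOQ = √(2DS/H) = √(2 × 5,148 × 414 / 39.5) ≈ 328.50.
Cost at Q* = (D/Q*)S + (Q*/2)H = √(2DSH) ≈ €12,975.77.
Cost at Q = 1,100: (5,148/1,100)×414 + (1,100/2)×39.5 = €1,937.52 + €21,725.00 = €23,662.52.
Excess = €23,662.52 − €12,975.77 = €10,686.75.

Extra cost ≈ €10,687 per year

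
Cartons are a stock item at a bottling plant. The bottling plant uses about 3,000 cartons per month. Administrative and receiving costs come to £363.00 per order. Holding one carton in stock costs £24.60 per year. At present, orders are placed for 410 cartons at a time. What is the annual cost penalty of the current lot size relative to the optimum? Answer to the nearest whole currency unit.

Annual demand D = 3,000 × 12 = 36,000.
EOQ = √(2DS/H) = √(2 × 36,000 × 363 / 24.6) ≈ 1030.75.
Cost at Q* = (D/Q*)S + (Q*/2)H = √(2DSH) ≈ £25,356.37.
Cost at Q = 410: (36,000/410)×363 + (410/2)×24.6 = £31,873.17 + £5,043.00 = £36,916.17.
Excess = £36,916.17 − £25,356.37 = £11,559.80.

Extra cost ≈ £11,560 per year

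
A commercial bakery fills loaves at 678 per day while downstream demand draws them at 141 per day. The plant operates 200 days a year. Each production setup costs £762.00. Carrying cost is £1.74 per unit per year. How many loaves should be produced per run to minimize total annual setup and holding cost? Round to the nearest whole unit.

Annual demand D = 141 × 200 = 28,200.
Production build-up factor (1 − d/p) = 1 − 141/678 = 0.7920.
Q* = √(2DS / (H(1 − d/p))) = √(2 × 28,200 × 762 / (1.74 × 0.7920)).
= √(42,976,800 / 1.3781) ≈ 5584.318.

Q* ≈ 5,584 loaves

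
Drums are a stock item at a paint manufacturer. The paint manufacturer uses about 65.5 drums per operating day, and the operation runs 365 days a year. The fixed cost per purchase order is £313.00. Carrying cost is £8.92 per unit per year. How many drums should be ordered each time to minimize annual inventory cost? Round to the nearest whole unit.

Annual demand D = 65.5 × 365 = 23,907.5.
EOQ = √(2DS / H) = √(2 × 23,907.5 × 313 / 8.92).
= √(14,966,095 / 8.92) = √1,677,813.3408 ≈ 1295.304.

Q* ≈ 1,295 drums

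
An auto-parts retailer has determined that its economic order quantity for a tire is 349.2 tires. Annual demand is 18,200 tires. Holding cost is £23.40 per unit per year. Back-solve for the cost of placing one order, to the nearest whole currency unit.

Invert the EOQ relation Q*² = 2DS/H.
From Q* = √(2DS/H): S = Q*²H / (2D) = 349.2² × 23.4 / (2 × 18,200) = 78.3904.

S ≈ £78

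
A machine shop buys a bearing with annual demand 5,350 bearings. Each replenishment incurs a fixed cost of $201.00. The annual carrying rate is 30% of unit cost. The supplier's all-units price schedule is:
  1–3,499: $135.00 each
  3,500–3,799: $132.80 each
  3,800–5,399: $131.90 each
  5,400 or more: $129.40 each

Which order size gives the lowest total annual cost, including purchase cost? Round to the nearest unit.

Q* ≈ 230 bearings

Holding cost per unit per year at price C is H = 0.30·C.
For each price level, check whether its EOQ is feasible; otherwise the best quantity at that price is the breakpoint.
EOQ at $135.00 = 230.4 (feasible in tier 1): TC = 5,350×$135.00 + (5,350/230.4)×201 + (230.4/2)×0.30×$135.00 = $731,582.92.
EOQ at $132.80 = 232.3 < 3500, so use break Q=3500: TC = 5,350×$132.80 + (5,350/3500.0)×201 + (3500.0/2)×0.30×$132.80 = $780,507.24.
EOQ at $131.90 = 233.1 < 3800, so use break Q=3800: TC = 5,350×$131.90 + (5,350/3800.0)×201 + (3800.0/2)×0.30×$131.90 = $781,130.99.
EOQ at $129.40 = 235.4 < 5400, so use break Q=5400: TC = 5,350×$129.40 + (5,350/5400.0)×201 + (5400.0/2)×0.30×$129.40 = $797,303.14.
Lowest total cost is $731,582.92 at Q = 230.4.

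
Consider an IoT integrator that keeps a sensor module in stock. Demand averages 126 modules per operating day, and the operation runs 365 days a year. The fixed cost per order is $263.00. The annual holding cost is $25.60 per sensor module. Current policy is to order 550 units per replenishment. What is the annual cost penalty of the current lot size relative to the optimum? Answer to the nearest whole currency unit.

Extra cost ≈ $4,146 per year

Annual demand D = 126 × 365 = 45,990.
EOQ = √(2DS/H) = √(2 × 45,990 × 263 / 25.6) ≈ 972.09.
Cost at Q* = (D/Q*)S + (Q*/2)H = √(2DSH) ≈ $24,885.40.
Cost at Q = 550: (45,990/550)×263 + (550/2)×25.6 = $21,991.58 + $7,040.00 = $29,031.58.
Excess = $29,031.58 − $24,885.40 = $4,146.19.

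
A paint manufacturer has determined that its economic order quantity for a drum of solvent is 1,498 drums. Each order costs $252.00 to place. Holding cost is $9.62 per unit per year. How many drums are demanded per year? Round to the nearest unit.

D ≈ 42,832 drums per year

Invert the EOQ relation Q*² = 2DS/H.
From Q* = √(2DS/H): D = Q*²H / (2S) = 1,498² × 9.62 / (2 × 252) = 42831.981.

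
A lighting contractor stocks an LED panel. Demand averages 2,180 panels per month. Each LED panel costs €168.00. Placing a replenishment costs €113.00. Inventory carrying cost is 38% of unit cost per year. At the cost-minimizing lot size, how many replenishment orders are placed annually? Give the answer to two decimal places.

Annual demand D = 2,180 × 12 = 26,160.
Holding cost H = 0.38 × €168.00 = €63.8400 per unit per year.
Q* = √(2DS/H) = √(2 × 26,160 × 113 / 63.84) ≈ 304.32.
Orders per year = D / Q* = 26,160 / 304.32 ≈ 85.963.

N ≈ 85.96 orders per year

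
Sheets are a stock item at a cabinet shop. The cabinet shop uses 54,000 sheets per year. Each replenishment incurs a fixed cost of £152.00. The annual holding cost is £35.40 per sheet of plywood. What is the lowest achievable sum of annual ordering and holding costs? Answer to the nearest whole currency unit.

TC* ≈ £24,107

Q* = √(2DS/H) = √(2 × 54,000 × 152 / 35.4) ≈ 680.98.
At the optimum the two cost components are equal, so total cost = 2·(Q*/2)H = Q*·H.
Minimum total = √(2DSH) = √(2 × 54,000 × 152 × 35.4) ≈ 24106.563.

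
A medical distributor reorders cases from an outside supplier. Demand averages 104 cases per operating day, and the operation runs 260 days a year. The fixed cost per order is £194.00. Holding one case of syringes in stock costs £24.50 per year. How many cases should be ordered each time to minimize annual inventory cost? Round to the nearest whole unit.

Annual demand D = 104 × 260 = 27,040.
EOQ = √(2DS / H) = √(2 × 27,040 × 194 / 24.5).
= √(10,491,520 / 24.5) = √428,225.3061 ≈ 654.389.

Q* ≈ 654 cases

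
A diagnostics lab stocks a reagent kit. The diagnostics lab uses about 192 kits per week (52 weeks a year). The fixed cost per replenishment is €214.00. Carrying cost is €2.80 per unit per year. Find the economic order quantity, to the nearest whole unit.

Q* ≈ 1,235 kits

Annual demand D = 192 × 52 = 9,984.
EOQ = √(2DS / H) = √(2 × 9,984 × 214 / 2.8).
= √(4,273,152 / 2.8) = √1,526,125.7143 ≈ 1235.365.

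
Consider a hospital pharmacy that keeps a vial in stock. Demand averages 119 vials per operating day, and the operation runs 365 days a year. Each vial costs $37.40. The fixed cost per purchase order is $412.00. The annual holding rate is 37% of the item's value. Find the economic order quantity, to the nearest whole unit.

Q* ≈ 1,608 vials

Annual demand D = 119 × 365 = 43,435.
Holding cost H = 0.37 × $37.40 = $13.8380 per unit per year.
EOQ = √(2DS / H) = √(2 × 43,435 × 412 / 13.838).
= √(35,790,440 / 13.838) = √2,586,388.2064 ≈ 1608.225.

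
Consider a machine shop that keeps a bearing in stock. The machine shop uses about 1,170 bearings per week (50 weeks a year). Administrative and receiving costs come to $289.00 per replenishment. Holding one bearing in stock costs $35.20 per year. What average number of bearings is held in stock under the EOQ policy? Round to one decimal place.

Annual demand D = 1,170 × 50 = 58,500.
EOQ = √(2DS/H) = √(2 × 58,500 × 289 / 35.2) ≈ 980.10.
Average inventory = Q*/2 ≈ 980.10 / 2 = 490.050.

Average inventory ≈ 490.1 bearings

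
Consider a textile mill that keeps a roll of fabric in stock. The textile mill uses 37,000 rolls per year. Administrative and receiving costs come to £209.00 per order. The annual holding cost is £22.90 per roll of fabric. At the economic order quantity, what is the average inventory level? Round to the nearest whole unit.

Average inventory ≈ 411 rolls

The optimal lot size = √(2DS/H) = √(2 × 37,000 × 209 / 22.9) ≈ 821.81.
Average inventory = Q*/2 ≈ 821.81 / 2 = 410.905.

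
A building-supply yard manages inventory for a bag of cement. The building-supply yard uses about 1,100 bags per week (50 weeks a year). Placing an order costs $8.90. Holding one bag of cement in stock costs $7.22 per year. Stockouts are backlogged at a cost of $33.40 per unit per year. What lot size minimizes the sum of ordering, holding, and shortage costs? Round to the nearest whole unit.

Q* ≈ 406 bags

Annual demand D = 1,100 × 50 = 55,000.
With planned backorders, Q* = √(2DS/H) · √((H+B)/B).
√(2DS/H) = √(2 × 55,000 × 8.9 / 7.22) = 368.233.
√((H+B)/B) = √((7.22+33.4)/33.4) = 1.1028.
Q* ≈ 406.087.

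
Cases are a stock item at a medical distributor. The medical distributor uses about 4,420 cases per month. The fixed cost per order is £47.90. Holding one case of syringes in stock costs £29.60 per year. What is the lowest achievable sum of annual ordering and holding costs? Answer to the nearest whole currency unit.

Annual demand D = 4,420 × 12 = 53,040.
Q* = √(2DS/H) = √(2 × 53,040 × 47.9 / 29.6) ≈ 414.32.
At Q*, ordering cost (D/Q*)S equals holding cost (Q*/2)H, each = √(DSH/2).
Minimum total = √(2DSH) = √(2 × 53,040 × 47.9 × 29.6) ≈ 12263.950.

TC* ≈ £12,264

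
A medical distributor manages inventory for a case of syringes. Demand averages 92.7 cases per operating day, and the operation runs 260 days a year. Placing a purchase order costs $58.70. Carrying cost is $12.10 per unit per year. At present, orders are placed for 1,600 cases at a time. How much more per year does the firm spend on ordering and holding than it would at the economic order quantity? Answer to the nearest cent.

Extra cost ≈ $4,712.93 per year

Annual demand D = 92.7 × 260 = 24,102.
EOQ = √(2DS/H) = √(2 × 24,102 × 58.7 / 12.1) ≈ 483.58.
Cost at Q* = (D/Q*)S + (Q*/2)H = √(2DSH) ≈ $5,851.31.
Cost at Q = 1,600: (24,102/1,600)×58.7 + (1,600/2)×12.1 = $884.24 + $9,680.00 = $10,564.24.
Excess = $10,564.24 − $5,851.31 = $4,712.93.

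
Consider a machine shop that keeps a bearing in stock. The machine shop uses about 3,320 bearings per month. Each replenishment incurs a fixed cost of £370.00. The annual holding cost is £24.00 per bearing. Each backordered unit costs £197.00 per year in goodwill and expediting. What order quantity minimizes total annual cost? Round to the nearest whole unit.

Q* ≈ 1,174 bearings

Annual demand D = 3,320 × 12 = 39,840.
With planned backorders, Q* = √(2DS/H) · √((H+B)/B).
√(2DS/H) = √(2 × 39,840 × 370 / 24) = 1108.332.
√((H+B)/B) = √((24+197)/197) = 1.0592.
Q* ≈ 1173.905.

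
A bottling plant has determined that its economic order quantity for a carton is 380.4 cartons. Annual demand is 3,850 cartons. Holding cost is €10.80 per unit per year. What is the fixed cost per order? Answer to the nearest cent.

Squaring Q* = √(2DS/H) gives Q*² = 2DS/H.
From Q* = √(2DS/H): S = Q*²H / (2D) = 380.4² × 10.8 / (2 × 3,850) = 202.9617.

S ≈ €202.96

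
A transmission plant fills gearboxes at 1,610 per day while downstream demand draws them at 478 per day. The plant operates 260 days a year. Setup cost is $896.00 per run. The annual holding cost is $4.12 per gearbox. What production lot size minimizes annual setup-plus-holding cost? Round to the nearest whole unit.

Q* ≈ 8,768 gearboxes

Annual demand D = 478 × 260 = 124,280.
Production build-up factor (1 − d/p) = 1 − 478/1,610 = 0.7031.
Q* = √(2DS / (H(1 − d/p))) = √(2 × 124,280 × 896 / (4.12 × 0.7031)).
= √(222,709,760 / 2.8968) ≈ 8768.206.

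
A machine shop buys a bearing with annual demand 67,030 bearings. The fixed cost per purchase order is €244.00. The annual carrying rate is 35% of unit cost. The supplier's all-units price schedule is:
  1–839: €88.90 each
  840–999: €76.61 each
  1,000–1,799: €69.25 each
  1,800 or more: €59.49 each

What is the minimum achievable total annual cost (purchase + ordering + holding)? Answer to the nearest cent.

Holding cost per unit per year at price C is H = 0.35·C.
Evaluate total cost at each tier's feasible EOQ or, if the EOQ is below the tier, at the tier's minimum quantity.
Tier 1 (€88.90): EOQ = 1025.3 exceeds tier's upper bound 839, so this tier is dominated.
Tier 2 (€76.61): EOQ = 1104.5 exceeds tier's upper bound 999, so this tier is dominated.
EOQ at €69.25 = 1161.7 (feasible in tier 3): TC = 67,030×€69.25 + (67,030/1161.7)×244 + (1161.7/2)×0.35×€69.25 = €4,669,984.63.
EOQ at €59.49 = 1253.4 < 1800, so use break Q=1800: TC = 67,030×€59.49 + (67,030/1800.0)×244 + (1800.0/2)×0.35×€59.49 = €4,015,440.34.
Lowest total cost among the candidates is at Q = 1800.0.

TC* ≈ €4,015,440.34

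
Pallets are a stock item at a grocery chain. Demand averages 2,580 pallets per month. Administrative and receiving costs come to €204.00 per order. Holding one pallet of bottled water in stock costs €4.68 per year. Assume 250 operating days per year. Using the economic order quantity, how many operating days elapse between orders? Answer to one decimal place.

Annual demand D = 2,580 × 12 = 30,960.
The optimal lot size = √(2DS/H) = √(2 × 30,960 × 204 / 4.68) ≈ 1642.89.
Cycle time = Q*/D × 250 = 1642.89 / 30,960 × 250 ≈ 13.266 days.

T ≈ 13.3 days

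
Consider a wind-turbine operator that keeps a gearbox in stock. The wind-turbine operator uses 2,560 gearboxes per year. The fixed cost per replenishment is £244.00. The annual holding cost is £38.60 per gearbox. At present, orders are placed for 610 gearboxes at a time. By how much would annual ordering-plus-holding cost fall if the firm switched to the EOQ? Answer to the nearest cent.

Extra cost ≈ £5,852.78 per year

EOQ = √(2DS/H) = √(2 × 2,560 × 244 / 38.6) ≈ 179.90.
Cost at Q* = (D/Q*)S + (Q*/2)H = √(2DSH) ≈ £6,944.22.
Cost at Q = 610: (2,560/610)×244 + (610/2)×38.6 = £1,024.00 + £11,773.00 = £12,797.00.
Excess = £12,797.00 − £6,944.22 = £5,852.78.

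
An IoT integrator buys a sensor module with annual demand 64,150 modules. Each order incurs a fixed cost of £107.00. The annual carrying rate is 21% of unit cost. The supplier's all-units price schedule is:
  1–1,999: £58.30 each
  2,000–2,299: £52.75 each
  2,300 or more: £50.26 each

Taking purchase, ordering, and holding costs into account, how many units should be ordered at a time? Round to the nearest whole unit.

Holding cost per unit per year at price C is H = 0.21·C.
For each price level, check whether its EOQ is feasible; otherwise the best quantity at that price is the breakpoint.
EOQ at £58.30 = 1058.9 (feasible in tier 1): TC = 64,150×£58.30 + (64,150/1058.9)×107 + (1058.9/2)×0.21×£58.30 = £3,752,909.30.
EOQ at £52.75 = 1113.2 < 2000, so use break Q=2000: TC = 64,150×£52.75 + (64,150/2000.0)×107 + (2000.0/2)×0.21×£52.75 = £3,398,422.02.
EOQ at £50.26 = 1140.5 < 2300, so use break Q=2300: TC = 64,150×£50.26 + (64,150/2300.0)×107 + (2300.0/2)×0.21×£50.26 = £3,239,301.16.
Lowest total cost is £3,239,301.16 at Q = 2300.0.

Q* ≈ 2,300 modules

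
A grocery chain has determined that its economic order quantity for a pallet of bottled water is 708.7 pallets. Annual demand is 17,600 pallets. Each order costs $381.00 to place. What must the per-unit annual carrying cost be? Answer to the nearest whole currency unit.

Squaring Q* = √(2DS/H) gives Q*² = 2DS/H.
From Q* = √(2DS/H): H = 2DS / Q*² = 2 × 17,600 × 381 / 708.7² = 26.7019.

H ≈ $27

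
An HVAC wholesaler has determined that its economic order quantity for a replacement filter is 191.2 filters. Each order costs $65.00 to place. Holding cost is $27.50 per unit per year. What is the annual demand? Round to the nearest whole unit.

Invert the EOQ relation Q*² = 2DS/H.
From Q* = √(2DS/H): D = Q*²H / (2S) = 191.2² × 27.5 / (2 × 65) = 7733.305.

D ≈ 7,733 filters per year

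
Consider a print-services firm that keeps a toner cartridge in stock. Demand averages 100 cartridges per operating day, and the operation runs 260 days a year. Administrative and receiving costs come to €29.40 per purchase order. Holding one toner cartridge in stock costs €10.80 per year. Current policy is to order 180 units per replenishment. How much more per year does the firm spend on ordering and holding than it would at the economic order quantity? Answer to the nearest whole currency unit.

Extra cost ≈ €1,155 per year

Annual demand D = 100 × 260 = 26,000.
EOQ = √(2DS/H) = √(2 × 26,000 × 29.4 / 10.8) ≈ 376.24.
Cost at Q* = (D/Q*)S + (Q*/2)H = √(2DSH) ≈ €4,063.38.
Cost at Q = 180: (26,000/180)×29.4 + (180/2)×10.8 = €4,246.67 + €972.00 = €5,218.67.
Excess = €5,218.67 − €4,063.38 = €1,155.29.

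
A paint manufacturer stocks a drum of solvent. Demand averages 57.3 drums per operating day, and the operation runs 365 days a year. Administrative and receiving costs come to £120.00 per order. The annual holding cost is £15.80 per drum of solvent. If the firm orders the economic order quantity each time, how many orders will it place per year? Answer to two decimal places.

Annual demand D = 57.3 × 365 = 20,914.5.
Q* = √(2DS/H) = √(2 × 20,914.5 × 120 / 15.8) ≈ 563.64.
Orders per year = D / Q* = 20,914.5 / 563.64 ≈ 37.106.

N ≈ 37.11 orders per year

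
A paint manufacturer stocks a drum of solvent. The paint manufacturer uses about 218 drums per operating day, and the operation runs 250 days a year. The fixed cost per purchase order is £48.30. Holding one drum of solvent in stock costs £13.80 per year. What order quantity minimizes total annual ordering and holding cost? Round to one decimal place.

Annual demand D = 218 × 250 = 54,500.
EOQ = √(2DS / H) = √(2 × 54,500 × 48.3 / 13.8).
= √(5,264,700 / 13.8) = √381,500 ≈ 617.657.

Q* ≈ 617.7 drums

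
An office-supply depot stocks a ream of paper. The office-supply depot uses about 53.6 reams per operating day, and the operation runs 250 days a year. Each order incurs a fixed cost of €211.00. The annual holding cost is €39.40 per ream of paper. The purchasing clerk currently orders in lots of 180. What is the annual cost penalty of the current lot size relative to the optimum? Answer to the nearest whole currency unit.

Annual demand D = 53.6 × 250 = 13,400.
EOQ = √(2DS/H) = √(2 × 13,400 × 211 / 39.4) ≈ 378.84.
Cost at Q* = (D/Q*)S + (Q*/2)H = √(2DSH) ≈ €14,926.46.
Cost at Q = 180: (13,400/180)×211 + (180/2)×39.4 = €15,707.78 + €3,546.00 = €19,253.78.
Excess = €19,253.78 − €14,926.46 = €4,327.32.

Extra cost ≈ €4,327 per year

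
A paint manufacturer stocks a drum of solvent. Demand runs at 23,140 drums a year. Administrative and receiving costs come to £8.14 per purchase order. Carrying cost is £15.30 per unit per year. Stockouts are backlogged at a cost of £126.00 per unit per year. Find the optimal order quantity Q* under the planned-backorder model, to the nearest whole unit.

Q* ≈ 166 drums

With planned backorders, Q* = √(2DS/H) · √((H+B)/B).
√(2DS/H) = √(2 × 23,140 × 8.14 / 15.3) = 156.915.
√((H+B)/B) = √((15.3+126)/126) = 1.0590.
Q* ≈ 166.169.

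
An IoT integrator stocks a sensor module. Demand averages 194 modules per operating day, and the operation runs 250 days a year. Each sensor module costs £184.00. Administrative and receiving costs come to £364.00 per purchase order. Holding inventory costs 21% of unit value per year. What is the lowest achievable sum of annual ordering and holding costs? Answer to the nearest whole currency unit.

Annual demand D = 194 × 250 = 48,500.
Holding cost H = 0.21 × £184.00 = £38.6400 per unit per year.
The optimal lot size = √(2DS/H) = √(2 × 48,500 × 364 / 38.64) ≈ 955.91.
At the optimum the two cost components are equal, so total cost = 2·(Q*/2)H = Q*·H.
Minimum total = √(2DSH) = √(2 × 48,500 × 364 × 38.64) ≈ 36936.447.

TC* ≈ £36,936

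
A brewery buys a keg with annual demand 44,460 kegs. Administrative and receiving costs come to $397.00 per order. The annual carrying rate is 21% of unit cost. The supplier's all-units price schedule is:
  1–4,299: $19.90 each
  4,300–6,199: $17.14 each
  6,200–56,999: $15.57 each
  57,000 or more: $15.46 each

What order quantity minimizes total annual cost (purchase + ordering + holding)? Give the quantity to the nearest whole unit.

Holding cost per unit per year at price C is H = 0.21·C.
Evaluate total cost at each tier's feasible EOQ or, if the EOQ is below the tier, at the tier's minimum quantity.
EOQ at $19.90 = 2906.4 (feasible in tier 1): TC = 44,460×$19.90 + (44,460/2906.4)×397 + (2906.4/2)×0.21×$19.90 = $896,899.94.
EOQ at $17.14 = 3131.7 < 4300, so use break Q=4300: TC = 44,460×$17.14 + (44,460/4300.0)×397 + (4300.0/2)×0.21×$17.14 = $773,887.91.
EOQ at $15.57 = 3285.8 < 6200, so use break Q=6200: TC = 44,460×$15.57 + (44,460/6200.0)×397 + (6200.0/2)×0.21×$15.57 = $705,225.14.
EOQ at $15.46 = 3297.5 < 57000, so use break Q=57000: TC = 44,460×$15.46 + (44,460/57000.0)×397 + (57000.0/2)×0.21×$15.46 = $780,189.36.
Lowest total cost is $705,225.14 at Q = 6200.0.

Q* ≈ 6,200 kegs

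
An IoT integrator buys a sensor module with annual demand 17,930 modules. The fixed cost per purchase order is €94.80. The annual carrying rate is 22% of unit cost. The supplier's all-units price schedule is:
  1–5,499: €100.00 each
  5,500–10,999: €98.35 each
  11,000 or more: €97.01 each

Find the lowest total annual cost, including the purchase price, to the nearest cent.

Holding cost per unit per year at price C is H = 0.22·C.
Candidates are each tier's EOQ (if it falls in that tier) and each price-break quantity.
EOQ at €100.00 = 393.1 (feasible in tier 1): TC = 17,930×€100.00 + (17,930/393.1)×94.8 + (393.1/2)×0.22×€100.00 = €1,801,648.10.
EOQ at €98.35 = 396.4 < 5500, so use break Q=5500: TC = 17,930×€98.35 + (17,930/5500.0)×94.8 + (5500.0/2)×0.22×€98.35 = €1,823,226.30.
EOQ at €97.01 = 399.1 < 11000, so use break Q=11000: TC = 17,930×€97.01 + (17,930/11000.0)×94.8 + (11000.0/2)×0.22×€97.01 = €1,856,925.92.
Lowest total cost among the candidates is at Q = 393.1.

TC* ≈ €1,801,648.10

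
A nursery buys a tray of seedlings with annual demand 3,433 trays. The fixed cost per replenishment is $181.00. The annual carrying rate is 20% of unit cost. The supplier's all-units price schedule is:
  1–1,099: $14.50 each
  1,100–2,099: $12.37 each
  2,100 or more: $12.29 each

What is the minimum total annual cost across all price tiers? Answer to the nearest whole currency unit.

TC* ≈ $44,392

Holding cost per unit per year at price C is H = 0.20·C.
Evaluate total cost at each tier's feasible EOQ or, if the EOQ is below the tier, at the tier's minimum quantity.
EOQ at $14.50 = 654.6 (feasible in tier 1): TC = 3,433×$14.50 + (3,433/654.6)×181 + (654.6/2)×0.20×$14.50 = $51,676.91.
EOQ at $12.37 = 708.7 < 1100, so use break Q=1100: TC = 3,433×$12.37 + (3,433/1100.0)×181 + (1100.0/2)×0.20×$12.37 = $44,391.79.
EOQ at $12.29 = 711.1 < 2100, so use break Q=2100: TC = 3,433×$12.29 + (3,433/2100.0)×181 + (2100.0/2)×0.20×$12.29 = $45,068.36.
Lowest total cost among the candidates is at Q = 1100.0.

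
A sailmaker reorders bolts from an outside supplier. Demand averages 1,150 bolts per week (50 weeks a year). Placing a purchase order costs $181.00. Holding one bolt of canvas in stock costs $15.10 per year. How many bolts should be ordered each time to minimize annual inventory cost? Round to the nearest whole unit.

Annual demand D = 1,150 × 50 = 57,500.
EOQ = √(2DS / H) = √(2 × 57,500 × 181 / 15.1).
= √(20,815,000 / 15.1) = √1,378,476.8212 ≈ 1174.086.

Q* ≈ 1,174 bolts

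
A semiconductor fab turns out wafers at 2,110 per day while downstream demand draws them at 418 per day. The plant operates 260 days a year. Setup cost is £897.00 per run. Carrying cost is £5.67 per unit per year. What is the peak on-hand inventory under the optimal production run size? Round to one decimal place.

I_max ≈ 5,251.1 wafers

Annual demand D = 418 × 260 = 108,680.
Production build-up factor (1 − d/p) = 1 − 418/2,110 = 0.8019.
Q* = √(2DS / (H(1 − d/p))) = √(2 × 108,680 × 897 / (5.67 × 0.8019)).
= √(194,971,920 / 4.5467) ≈ 6548.405.
Maximum inventory = Q*(1 − d/p) = 6548.405 × 0.8019 ≈ 5251.138.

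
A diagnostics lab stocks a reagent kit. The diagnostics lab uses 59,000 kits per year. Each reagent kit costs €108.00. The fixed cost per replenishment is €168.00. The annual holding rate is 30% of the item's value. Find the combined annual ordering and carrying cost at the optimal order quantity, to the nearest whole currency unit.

TC* ≈ €25,344

Holding cost H = 0.30 × €108.00 = €32.4000 per unit per year.
EOQ = √(2DS/H) = √(2 × 59,000 × 168 / 32.4) ≈ 782.21.
At the optimum the two cost components are equal, so total cost = 2·(Q*/2)H = Q*·H.
Minimum total = √(2DSH) = √(2 × 59,000 × 168 × 32.4) ≈ 25343.591.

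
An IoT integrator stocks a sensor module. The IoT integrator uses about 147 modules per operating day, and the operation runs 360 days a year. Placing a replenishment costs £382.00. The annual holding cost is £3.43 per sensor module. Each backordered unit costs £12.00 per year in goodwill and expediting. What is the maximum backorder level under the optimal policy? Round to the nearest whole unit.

Annual demand D = 147 × 360 = 52,920.
With planned backorders, Q* = √(2DS/H) · √((H+B)/B).
√(2DS/H) = √(2 × 52,920 × 382 / 3.43) = 3433.282.
√((H+B)/B) = √((3.43+12)/12) = 1.1339.
Q* ≈ 3893.157.
S* = Q* · H/(H+B) = 3893.157 × 3.43/15.43 ≈ 865.426.

S* ≈ 865 modules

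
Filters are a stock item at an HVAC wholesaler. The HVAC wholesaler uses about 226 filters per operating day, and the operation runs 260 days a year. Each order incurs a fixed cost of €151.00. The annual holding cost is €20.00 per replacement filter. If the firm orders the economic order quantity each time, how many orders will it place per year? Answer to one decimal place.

N ≈ 62.4 orders per year

Annual demand D = 226 × 260 = 58,760.
Q* = √(2DS/H) = √(2 × 58,760 × 151 / 20) ≈ 941.95.
Orders per year = D / Q* = 58,760 / 941.95 ≈ 62.381.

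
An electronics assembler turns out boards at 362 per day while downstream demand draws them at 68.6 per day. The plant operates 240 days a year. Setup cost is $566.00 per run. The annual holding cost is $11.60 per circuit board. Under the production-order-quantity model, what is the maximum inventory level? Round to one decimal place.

Annual demand D = 68.6 × 240 = 16,464.
Production build-up factor (1 − d/p) = 1 − 68.6/362 = 0.8105.
Q* = √(2DS / (H(1 − d/p))) = √(2 × 16,464 × 566 / (11.6 × 0.8105)).
= √(18,637,248 / 9.4018) ≈ 1407.946.
Maximum inventory = Q*(1 − d/p) = 1407.946 × 0.8105 ≈ 1141.137.

I_max ≈ 1,141.1 boards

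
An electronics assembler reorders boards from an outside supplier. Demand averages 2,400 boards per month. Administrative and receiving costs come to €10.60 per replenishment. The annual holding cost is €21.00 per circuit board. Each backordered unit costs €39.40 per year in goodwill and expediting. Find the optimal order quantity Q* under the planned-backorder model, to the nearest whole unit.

Annual demand D = 2,400 × 12 = 28,800.
With planned backorders, Q* = √(2DS/H) · √((H+B)/B).
√(2DS/H) = √(2 × 28,800 × 10.6 / 21) = 170.512.
√((H+B)/B) = √((21+39.4)/39.4) = 1.2381.
Q* ≈ 211.118.

Q* ≈ 211 boards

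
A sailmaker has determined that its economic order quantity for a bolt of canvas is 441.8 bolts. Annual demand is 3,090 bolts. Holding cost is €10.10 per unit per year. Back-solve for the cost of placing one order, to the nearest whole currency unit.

Invert the EOQ relation Q*² = 2DS/H.
From Q* = √(2DS/H): S = Q*²H / (2D) = 441.8² × 10.1 / (2 × 3,090) = 318.9953.

S ≈ €319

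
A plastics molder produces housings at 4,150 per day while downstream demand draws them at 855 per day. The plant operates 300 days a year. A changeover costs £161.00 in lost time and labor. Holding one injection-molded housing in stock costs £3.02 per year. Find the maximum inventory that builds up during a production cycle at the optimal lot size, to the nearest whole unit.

I_max ≈ 4,660 housings

Annual demand D = 855 × 300 = 256,500.
Production build-up factor (1 − d/p) = 1 − 855/4,150 = 0.7940.
Q* = √(2DS / (H(1 − d/p))) = √(2 × 256,500 × 161 / (3.02 × 0.7940)).
= √(82,593,000 / 2.3978) ≈ 5869.005.
Maximum inventory = Q*(1 − d/p) = 5869.005 × 0.7940 ≈ 4659.849.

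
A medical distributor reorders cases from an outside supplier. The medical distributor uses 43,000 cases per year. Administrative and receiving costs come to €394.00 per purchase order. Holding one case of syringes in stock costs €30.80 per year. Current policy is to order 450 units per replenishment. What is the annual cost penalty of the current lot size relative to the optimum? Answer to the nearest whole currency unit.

Extra cost ≈ €12,274 per year

EOQ = √(2DS/H) = √(2 × 43,000 × 394 / 30.8) ≈ 1048.87.
Cost at Q* = (D/Q*)S + (Q*/2)H = √(2DSH) ≈ €32,305.22.
Cost at Q = 450: (43,000/450)×394 + (450/2)×30.8 = €37,648.89 + €6,930.00 = €44,578.89.
Excess = €44,578.89 − €32,305.22 = €12,273.67.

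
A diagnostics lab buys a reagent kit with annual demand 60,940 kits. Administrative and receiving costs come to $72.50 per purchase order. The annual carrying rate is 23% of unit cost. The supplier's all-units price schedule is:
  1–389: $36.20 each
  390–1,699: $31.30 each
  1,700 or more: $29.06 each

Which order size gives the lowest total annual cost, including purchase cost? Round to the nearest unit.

Q* ≈ 1,700 kits

Holding cost per unit per year at price C is H = 0.23·C.
For each price level, check whether its EOQ is feasible; otherwise the best quantity at that price is the breakpoint.
Tier 1 ($36.20): EOQ = 1030.2 exceeds tier's upper bound 389, so this tier is dominated.
EOQ at $31.30 = 1107.9 (feasible in tier 2): TC = 60,940×$31.30 + (60,940/1107.9)×72.5 + (1107.9/2)×0.23×$31.30 = $1,915,397.75.
EOQ at $29.06 = 1149.8 < 1700, so use break Q=1700: TC = 60,940×$29.06 + (60,940/1700.0)×72.5 + (1700.0/2)×0.23×$29.06 = $1,779,196.54.
Lowest total cost is $1,779,196.54 at Q = 1700.0.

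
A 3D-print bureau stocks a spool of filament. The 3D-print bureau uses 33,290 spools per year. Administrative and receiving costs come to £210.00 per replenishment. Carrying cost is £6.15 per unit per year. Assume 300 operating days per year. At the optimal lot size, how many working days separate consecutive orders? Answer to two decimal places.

T ≈ 13.59 days

The optimal lot size = √(2DS/H) = √(2 × 33,290 × 210 / 6.15) ≈ 1507.80.
Cycle time = Q*/D × 300 = 1507.80 / 33,290 × 300 ≈ 13.588 days.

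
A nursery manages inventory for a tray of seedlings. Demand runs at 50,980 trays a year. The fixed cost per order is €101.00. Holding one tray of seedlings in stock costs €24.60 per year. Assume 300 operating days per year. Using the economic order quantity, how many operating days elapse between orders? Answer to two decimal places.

T ≈ 3.81 days

The optimal lot size = √(2DS/H) = √(2 × 50,980 × 101 / 24.6) ≈ 647.01.
Cycle time = Q*/D × 300 = 647.01 / 50,980 × 300 ≈ 3.807 days.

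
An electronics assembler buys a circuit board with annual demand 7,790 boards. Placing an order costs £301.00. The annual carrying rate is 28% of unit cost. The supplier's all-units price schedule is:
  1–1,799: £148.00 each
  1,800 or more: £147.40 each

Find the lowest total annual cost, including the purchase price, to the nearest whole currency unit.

Holding cost per unit per year at price C is H = 0.28·C.
For each price level, check whether its EOQ is feasible; otherwise the best quantity at that price is the breakpoint.
EOQ at £148.00 = 336.4 (feasible in tier 1): TC = 7,790×£148.00 + (7,790/336.4)×301 + (336.4/2)×0.28×£148.00 = £1,166,860.45.
EOQ at £147.40 = 337.1 < 1800, so use break Q=1800: TC = 7,790×£147.40 + (7,790/1800.0)×301 + (1800.0/2)×0.28×£147.40 = £1,186,693.46.
Lowest total cost among the candidates is at Q = 336.4.

TC* ≈ £1,166,860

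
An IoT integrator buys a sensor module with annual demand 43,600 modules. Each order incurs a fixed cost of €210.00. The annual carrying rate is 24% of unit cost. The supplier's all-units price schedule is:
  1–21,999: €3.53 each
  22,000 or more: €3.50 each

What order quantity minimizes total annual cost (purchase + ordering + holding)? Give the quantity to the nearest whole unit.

Holding cost per unit per year at price C is H = 0.24·C.
Candidates are each tier's EOQ (if it falls in that tier) and each price-break quantity.
EOQ at €3.53 = 4649.2 (feasible in tier 1): TC = 43,600×€3.53 + (43,600/4649.2)×210 + (4649.2/2)×0.24×€3.53 = €157,846.77.
EOQ at €3.50 = 4669.0 < 22000, so use break Q=22000: TC = 43,600×€3.50 + (43,600/22000.0)×210 + (22000.0/2)×0.24×€3.50 = €162,256.18.
Lowest total cost is €157,846.77 at Q = 4649.2.

Q* ≈ 4,649 modules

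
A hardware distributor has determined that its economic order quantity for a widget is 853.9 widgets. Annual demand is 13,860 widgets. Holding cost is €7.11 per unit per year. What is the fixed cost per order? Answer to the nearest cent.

S ≈ €187.02

The basic EOQ model gives Q* = √(2DS/H); rearrange for the unknown.
From Q* = √(2DS/H): S = Q*²H / (2D) = 853.9² × 7.11 / (2 × 13,860) = 187.0210.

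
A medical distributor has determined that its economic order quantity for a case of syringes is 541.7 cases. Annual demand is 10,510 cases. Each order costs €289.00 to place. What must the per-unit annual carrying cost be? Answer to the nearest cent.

The basic EOQ model gives Q* = √(2DS/H); rearrange for the unknown.
From Q* = √(2DS/H): H = 2DS / Q*² = 2 × 10,510 × 289 / 541.7² = 20.7020.

H ≈ €20.70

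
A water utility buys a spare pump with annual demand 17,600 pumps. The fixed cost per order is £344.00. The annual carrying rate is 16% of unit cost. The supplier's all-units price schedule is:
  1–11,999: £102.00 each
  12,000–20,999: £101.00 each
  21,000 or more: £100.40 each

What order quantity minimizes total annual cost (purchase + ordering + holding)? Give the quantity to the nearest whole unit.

Q* ≈ 861 pumps

Holding cost per unit per year at price C is H = 0.16·C.
Candidates are each tier's EOQ (if it falls in that tier) and each price-break quantity.
EOQ at £102.00 = 861.4 (feasible in tier 1): TC = 17,600×£102.00 + (17,600/861.4)×344 + (861.4/2)×0.16×£102.00 = £1,809,257.58.
EOQ at £101.00 = 865.6 < 12000, so use break Q=12000: TC = 17,600×£101.00 + (17,600/12000.0)×344 + (12000.0/2)×0.16×£101.00 = £1,875,064.53.
EOQ at £100.40 = 868.2 < 21000, so use break Q=21000: TC = 17,600×£100.40 + (17,600/21000.0)×344 + (21000.0/2)×0.16×£100.40 = £1,936,000.30.
Lowest total cost is £1,809,257.58 at Q = 861.4.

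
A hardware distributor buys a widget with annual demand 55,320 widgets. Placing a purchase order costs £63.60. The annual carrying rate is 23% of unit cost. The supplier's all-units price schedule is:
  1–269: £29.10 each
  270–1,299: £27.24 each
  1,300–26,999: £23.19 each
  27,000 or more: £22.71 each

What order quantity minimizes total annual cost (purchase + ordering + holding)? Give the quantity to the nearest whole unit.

Q* ≈ 1,300 widgets

Holding cost per unit per year at price C is H = 0.23·C.
Candidates are each tier's EOQ (if it falls in that tier) and each price-break quantity.
Tier 1 (£29.10): EOQ = 1025.4 exceeds tier's upper bound 269, so this tier is dominated.
EOQ at £27.24 = 1059.8 (feasible in tier 2): TC = 55,320×£27.24 + (55,320/1059.8)×63.6 + (1059.8/2)×0.23×£27.24 = £1,513,556.56.
EOQ at £23.19 = 1148.6 < 1300, so use break Q=1300: TC = 55,320×£23.19 + (55,320/1300.0)×63.6 + (1300.0/2)×0.23×£23.19 = £1,289,044.13.
EOQ at £22.71 = 1160.7 < 27000, so use break Q=27000: TC = 55,320×£22.71 + (55,320/27000.0)×63.6 + (27000.0/2)×0.23×£22.71 = £1,326,962.06.
Lowest total cost is £1,289,044.13 at Q = 1300.0.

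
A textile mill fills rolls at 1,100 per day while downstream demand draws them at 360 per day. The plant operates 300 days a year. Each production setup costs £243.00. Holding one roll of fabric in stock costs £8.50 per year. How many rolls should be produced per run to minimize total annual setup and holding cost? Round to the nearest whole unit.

Q* ≈ 3,030 rolls

Annual demand D = 360 × 300 = 108,000.
Production build-up factor (1 − d/p) = 1 − 360/1,100 = 0.6727.
Q* = √(2DS / (H(1 − d/p))) = √(2 × 108,000 × 243 / (8.5 × 0.6727)).
= √(52,488,000 / 5.7182) ≈ 3029.710.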